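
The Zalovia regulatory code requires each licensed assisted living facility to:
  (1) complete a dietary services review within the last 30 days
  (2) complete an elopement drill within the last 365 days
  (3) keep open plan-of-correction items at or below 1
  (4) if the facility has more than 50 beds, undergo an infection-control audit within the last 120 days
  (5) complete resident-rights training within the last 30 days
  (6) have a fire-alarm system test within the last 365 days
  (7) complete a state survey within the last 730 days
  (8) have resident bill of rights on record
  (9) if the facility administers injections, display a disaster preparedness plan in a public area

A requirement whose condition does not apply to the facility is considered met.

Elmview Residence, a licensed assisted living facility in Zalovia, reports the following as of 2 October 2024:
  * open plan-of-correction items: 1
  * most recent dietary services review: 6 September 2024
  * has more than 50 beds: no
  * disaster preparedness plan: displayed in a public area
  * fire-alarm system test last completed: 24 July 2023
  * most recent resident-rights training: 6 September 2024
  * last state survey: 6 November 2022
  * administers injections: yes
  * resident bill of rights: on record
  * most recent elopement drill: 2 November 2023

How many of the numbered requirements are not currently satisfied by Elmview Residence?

1

1. dietary services review 26 days ago vs limit 30 → met
2. elopement drill 335 days ago vs limit 365 → met
3. open plan-of-correction items 1 ≤ 1 → met
4. condition 'has more than 50 beds' does not hold → requirement n/a → met
5. resident-rights training 26 days ago vs limit 30 → met
6. fire-alarm system test 436 days ago vs limit 365 → not met
7. state survey 696 days ago vs limit 730 → met
8. resident bill of rights present → met
9. condition 'administers injections' holds; disaster preparedness plan present → met
Not met: 1 of 9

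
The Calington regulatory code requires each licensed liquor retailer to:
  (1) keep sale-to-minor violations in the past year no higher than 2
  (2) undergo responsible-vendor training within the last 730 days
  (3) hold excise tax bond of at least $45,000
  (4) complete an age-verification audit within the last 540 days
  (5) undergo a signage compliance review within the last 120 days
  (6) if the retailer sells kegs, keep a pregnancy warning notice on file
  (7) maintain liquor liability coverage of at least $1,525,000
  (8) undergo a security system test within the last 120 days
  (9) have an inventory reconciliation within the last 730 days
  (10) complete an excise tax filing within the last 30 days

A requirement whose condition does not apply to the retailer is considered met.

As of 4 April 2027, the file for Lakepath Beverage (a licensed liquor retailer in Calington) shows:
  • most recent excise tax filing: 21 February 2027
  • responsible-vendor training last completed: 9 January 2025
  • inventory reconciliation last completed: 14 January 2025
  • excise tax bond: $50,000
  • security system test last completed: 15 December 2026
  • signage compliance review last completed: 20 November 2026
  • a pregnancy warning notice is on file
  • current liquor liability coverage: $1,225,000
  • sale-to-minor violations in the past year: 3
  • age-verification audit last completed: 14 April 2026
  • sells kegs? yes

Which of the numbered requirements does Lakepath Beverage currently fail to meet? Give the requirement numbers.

1, 2, 5, 7, 9, 10

1. sale-to-minor violations in the past year 3 > 2 → not met
2. responsible-vendor training 815 days ago vs limit 730 → not met
3. excise tax bond $50,000 ≥ $45,000 → met
4. age-verification audit 355 days ago vs limit 540 → met
5. signage compliance review 135 days ago vs limit 120 → not met
6. condition 'sells kegs' holds; pregnancy warning notice present → met
7. liquor liability coverage $1,225,000 < $1,525,000 → not met
8. security system test 110 days ago vs limit 120 → met
9. inventory reconciliation 810 days ago vs limit 730 → not met
10. excise tax filing 42 days ago vs limit 30 → not met
Not met: 1, 2, 5, 7, 9, 10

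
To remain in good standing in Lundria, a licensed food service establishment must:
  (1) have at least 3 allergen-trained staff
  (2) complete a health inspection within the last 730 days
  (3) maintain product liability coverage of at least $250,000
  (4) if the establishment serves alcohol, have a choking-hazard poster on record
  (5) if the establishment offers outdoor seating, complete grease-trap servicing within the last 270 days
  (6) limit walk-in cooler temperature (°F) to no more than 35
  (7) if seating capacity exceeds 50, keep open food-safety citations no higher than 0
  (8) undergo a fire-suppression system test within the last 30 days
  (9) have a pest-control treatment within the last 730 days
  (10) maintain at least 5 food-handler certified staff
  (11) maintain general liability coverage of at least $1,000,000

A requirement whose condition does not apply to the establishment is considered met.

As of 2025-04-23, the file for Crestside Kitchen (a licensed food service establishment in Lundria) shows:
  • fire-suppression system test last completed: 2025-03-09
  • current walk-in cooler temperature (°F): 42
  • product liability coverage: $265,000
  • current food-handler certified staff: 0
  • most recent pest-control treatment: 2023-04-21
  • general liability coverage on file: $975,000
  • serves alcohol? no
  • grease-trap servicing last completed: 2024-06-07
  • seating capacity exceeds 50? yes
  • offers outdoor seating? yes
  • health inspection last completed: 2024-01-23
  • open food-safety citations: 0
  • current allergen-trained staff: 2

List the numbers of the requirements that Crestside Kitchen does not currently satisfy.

1, 5, 6, 8, 9, 10, 11

1. allergen-trained staff 2 < 3 → not met
2. health inspection 456 days ago vs limit 730 → met
3. product liability coverage $265,000 ≥ $250,000 → met
4. condition 'serves alcohol' does not hold → requirement n/a → met
5. condition 'offers outdoor seating' holds; grease-trap servicing 320 days ago vs limit 270 → not met
6. walk-in cooler temperature (°F) 42 > 35 → not met
7. condition 'seating capacity exceeds 50' holds; open food-safety citations 0 ≤ 0 → met
8. fire-suppression system test 45 days ago vs limit 30 → not met
9. pest-control treatment 733 days ago vs limit 730 → not met
10. food-handler certified staff 0 < 5 → not met
11. general liability coverage $975,000 < $1,000,000 → not met
Not met: 1, 5, 6, 8, 9, 10, 11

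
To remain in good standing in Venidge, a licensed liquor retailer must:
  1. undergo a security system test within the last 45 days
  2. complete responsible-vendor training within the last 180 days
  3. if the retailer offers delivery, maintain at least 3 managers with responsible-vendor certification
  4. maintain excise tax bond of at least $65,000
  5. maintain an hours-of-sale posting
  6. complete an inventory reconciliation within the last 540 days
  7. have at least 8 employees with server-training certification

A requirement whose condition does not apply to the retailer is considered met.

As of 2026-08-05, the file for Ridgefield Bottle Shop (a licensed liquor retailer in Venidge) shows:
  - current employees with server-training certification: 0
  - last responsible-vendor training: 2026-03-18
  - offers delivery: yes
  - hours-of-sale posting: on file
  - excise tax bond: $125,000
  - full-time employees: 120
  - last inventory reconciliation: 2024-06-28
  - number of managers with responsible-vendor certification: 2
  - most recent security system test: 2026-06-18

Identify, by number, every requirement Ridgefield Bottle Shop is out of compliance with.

1. security system test 48 days ago vs limit 45 → not met
2. responsible-vendor training 140 days ago vs limit 180 → met
3. condition 'offers delivery' holds; managers with responsible-vendor certification 2 < 3 → not met
4. excise tax bond $125,000 ≥ $65,000 → met
5. hours-of-sale posting present → met
6. inventory reconciliation 768 days ago vs limit 540 → not met
7. employees with server-training certification 0 < 8 → not met
Not met: 1, 3, 6, 7

1, 3, 6, 7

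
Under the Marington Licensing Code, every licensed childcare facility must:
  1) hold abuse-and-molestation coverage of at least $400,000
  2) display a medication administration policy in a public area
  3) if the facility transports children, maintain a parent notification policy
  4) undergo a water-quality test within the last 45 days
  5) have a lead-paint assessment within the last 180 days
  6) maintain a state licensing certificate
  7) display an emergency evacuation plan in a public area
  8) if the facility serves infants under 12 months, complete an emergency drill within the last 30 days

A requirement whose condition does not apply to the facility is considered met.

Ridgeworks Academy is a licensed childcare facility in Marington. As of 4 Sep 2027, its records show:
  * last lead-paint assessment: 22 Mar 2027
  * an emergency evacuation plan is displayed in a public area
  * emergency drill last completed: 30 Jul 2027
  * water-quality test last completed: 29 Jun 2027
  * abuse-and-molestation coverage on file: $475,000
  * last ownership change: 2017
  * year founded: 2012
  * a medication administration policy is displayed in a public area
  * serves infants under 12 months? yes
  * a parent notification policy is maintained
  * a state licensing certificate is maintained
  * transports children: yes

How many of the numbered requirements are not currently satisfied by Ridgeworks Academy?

1. abuse-and-molestation coverage $475,000 ≥ $400,000 → met
2. medication administration policy present → met
3. condition 'transports children' holds; parent notification policy present → met
4. water-quality test 67 days ago vs limit 45 → not met
5. lead-paint assessment 166 days ago vs limit 180 → met
6. state licensing certificate present → met
7. emergency evacuation plan present → met
8. condition 'serves infants under 12 months' holds; emergency drill 36 days ago vs limit 30 → not met
Not met: 2 of 8

2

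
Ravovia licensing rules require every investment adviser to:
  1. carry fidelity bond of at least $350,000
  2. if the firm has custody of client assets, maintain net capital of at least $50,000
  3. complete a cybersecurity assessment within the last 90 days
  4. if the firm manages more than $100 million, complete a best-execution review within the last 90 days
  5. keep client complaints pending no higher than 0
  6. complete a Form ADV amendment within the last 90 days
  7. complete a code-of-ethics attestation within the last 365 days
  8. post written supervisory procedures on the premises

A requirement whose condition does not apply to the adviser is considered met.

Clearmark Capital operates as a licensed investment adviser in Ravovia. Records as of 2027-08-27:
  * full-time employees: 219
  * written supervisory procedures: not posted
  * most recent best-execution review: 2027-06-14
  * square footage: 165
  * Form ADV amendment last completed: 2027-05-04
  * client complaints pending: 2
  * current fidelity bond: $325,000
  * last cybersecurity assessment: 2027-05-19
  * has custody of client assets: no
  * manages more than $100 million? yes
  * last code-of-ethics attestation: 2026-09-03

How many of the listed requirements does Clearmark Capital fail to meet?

1. fidelity bond $325,000 < $350,000 → not met
2. condition 'has custody of client assets' does not hold → requirement n/a → met
3. cybersecurity assessment 100 days ago vs limit 90 → not met
4. condition 'manages more than $100 million' holds; best-execution review 74 days ago vs limit 90 → met
5. client complaints pending 2 > 0 → not met
6. Form ADV amendment 115 days ago vs limit 90 → not met
7. code-of-ethics attestation 358 days ago vs limit 365 → met
8. written supervisory procedures absent → not met
Not met: 5 of 8

5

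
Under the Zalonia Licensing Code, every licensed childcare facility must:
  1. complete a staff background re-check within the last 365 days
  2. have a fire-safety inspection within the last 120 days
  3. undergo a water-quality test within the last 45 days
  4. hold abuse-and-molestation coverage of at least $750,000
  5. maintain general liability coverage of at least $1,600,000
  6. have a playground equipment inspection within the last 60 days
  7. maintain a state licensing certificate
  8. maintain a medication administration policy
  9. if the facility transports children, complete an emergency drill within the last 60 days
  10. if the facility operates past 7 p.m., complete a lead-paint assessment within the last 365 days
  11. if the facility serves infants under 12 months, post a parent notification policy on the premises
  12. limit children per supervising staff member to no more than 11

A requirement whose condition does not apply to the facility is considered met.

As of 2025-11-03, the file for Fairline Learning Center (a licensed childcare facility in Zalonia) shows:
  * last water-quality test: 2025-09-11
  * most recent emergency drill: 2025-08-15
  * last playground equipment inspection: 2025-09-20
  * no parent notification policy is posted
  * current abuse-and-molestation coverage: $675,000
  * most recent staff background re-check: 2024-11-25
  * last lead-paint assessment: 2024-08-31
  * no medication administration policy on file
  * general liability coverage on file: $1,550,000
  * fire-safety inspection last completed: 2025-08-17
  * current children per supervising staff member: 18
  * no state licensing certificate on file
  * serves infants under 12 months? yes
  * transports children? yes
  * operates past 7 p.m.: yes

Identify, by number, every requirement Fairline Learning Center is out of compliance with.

3, 4, 5, 7, 8, 9, 10, 11, 12

1. staff background re-check 343 days ago vs limit 365 → met
2. fire-safety inspection 78 days ago vs limit 120 → met
3. water-quality test 53 days ago vs limit 45 → not met
4. abuse-and-molestation coverage $675,000 < $750,000 → not met
5. general liability coverage $1,550,000 < $1,600,000 → not met
6. playground equipment inspection 44 days ago vs limit 60 → met
7. state licensing certificate absent → not met
8. medication administration policy absent → not met
9. condition 'transports children' holds; emergency drill 80 days ago vs limit 60 → not met
10. condition 'operates past 7 p.m.' holds; lead-paint assessment 429 days ago vs limit 365 → not met
11. condition 'serves infants under 12 months' holds; parent notification policy absent → not met
12. children per supervising staff member 18 > 11 → not met
Not met: 3, 4, 5, 7, 8, 9, 10, 11, 12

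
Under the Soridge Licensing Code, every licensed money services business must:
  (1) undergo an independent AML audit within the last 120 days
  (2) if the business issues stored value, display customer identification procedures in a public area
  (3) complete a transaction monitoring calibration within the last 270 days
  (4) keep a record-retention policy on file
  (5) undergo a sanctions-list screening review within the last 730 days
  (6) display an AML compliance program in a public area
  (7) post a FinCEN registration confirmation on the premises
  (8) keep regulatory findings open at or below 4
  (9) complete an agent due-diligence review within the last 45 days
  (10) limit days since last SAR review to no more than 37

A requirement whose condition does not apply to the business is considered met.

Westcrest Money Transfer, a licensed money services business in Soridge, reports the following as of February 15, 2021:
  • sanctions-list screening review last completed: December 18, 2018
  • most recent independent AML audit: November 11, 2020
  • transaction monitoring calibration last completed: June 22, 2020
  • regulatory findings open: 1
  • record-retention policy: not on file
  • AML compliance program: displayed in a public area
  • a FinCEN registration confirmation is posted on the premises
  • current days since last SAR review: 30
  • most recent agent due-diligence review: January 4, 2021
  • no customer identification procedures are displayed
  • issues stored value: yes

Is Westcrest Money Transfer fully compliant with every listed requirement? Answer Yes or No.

1. independent AML audit 96 days ago vs limit 120 → met
2. condition 'issues stored value' holds; customer identification procedures absent → not met
3. transaction monitoring calibration 238 days ago vs limit 270 → met
4. record-retention policy absent → not met
5. sanctions-list screening review 790 days ago vs limit 730 → not met
6. AML compliance program present → met
7. FinCEN registration confirmation present → met
8. regulatory findings open 1 ≤ 4 → met
9. agent due-diligence review 42 days ago vs limit 45 → met
10. days since last SAR review 30 ≤ 37 → met
Not met: 2, 4, 5

No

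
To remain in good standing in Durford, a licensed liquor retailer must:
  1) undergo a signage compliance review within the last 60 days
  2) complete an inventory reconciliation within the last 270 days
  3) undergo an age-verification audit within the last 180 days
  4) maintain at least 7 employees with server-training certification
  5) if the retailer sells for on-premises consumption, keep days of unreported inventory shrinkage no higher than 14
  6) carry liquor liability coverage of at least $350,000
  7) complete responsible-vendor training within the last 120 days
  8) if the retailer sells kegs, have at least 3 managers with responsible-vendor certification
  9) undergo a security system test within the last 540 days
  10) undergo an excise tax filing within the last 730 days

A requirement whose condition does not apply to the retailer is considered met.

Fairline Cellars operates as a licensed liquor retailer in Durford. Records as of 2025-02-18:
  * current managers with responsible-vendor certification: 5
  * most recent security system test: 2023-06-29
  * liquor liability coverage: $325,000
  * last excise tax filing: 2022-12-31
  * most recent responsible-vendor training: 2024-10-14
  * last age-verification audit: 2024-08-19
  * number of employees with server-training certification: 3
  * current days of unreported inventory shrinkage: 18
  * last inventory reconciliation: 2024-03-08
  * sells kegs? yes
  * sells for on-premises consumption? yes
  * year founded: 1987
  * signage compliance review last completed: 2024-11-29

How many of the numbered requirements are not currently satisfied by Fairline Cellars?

9

1. signage compliance review 81 days ago vs limit 60 → not met
2. inventory reconciliation 347 days ago vs limit 270 → not met
3. age-verification audit 183 days ago vs limit 180 → not met
4. employees with server-training certification 3 < 7 → not met
5. condition 'sells for on-premises consumption' holds; days of unreported inventory shrinkage 18 > 14 → not met
6. liquor liability coverage $325,000 < $350,000 → not met
7. responsible-vendor training 127 days ago vs limit 120 → not met
8. condition 'sells kegs' holds; managers with responsible-vendor certification 5 ≥ 3 → met
9. security system test 600 days ago vs limit 540 → not met
10. excise tax filing 780 days ago vs limit 730 → not met
Not met: 9 of 10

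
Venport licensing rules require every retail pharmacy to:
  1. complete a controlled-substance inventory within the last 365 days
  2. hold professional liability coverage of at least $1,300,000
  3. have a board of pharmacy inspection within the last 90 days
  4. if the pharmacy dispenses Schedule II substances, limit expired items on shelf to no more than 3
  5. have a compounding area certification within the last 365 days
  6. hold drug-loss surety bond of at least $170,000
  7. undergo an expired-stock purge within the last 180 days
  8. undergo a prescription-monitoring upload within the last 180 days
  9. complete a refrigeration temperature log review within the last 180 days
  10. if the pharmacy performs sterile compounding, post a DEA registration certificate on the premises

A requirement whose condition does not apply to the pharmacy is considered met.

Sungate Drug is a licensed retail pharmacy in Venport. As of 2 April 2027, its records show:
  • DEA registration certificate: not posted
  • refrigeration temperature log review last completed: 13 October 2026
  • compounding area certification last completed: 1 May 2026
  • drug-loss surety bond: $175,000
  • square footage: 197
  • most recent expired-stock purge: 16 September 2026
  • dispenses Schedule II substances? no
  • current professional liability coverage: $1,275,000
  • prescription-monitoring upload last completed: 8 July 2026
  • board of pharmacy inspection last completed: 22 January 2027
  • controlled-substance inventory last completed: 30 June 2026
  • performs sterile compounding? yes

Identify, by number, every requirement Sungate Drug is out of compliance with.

1. controlled-substance inventory 276 days ago vs limit 365 → met
2. professional liability coverage $1,275,000 < $1,300,000 → not met
3. board of pharmacy inspection 70 days ago vs limit 90 → met
4. condition 'dispenses Schedule II substances' does not hold → requirement n/a → met
5. compounding area certification 336 days ago vs limit 365 → met
6. drug-loss surety bond $175,000 ≥ $170,000 → met
7. expired-stock purge 198 days ago vs limit 180 → not met
8. prescription-monitoring upload 268 days ago vs limit 180 → not met
9. refrigeration temperature log review 171 days ago vs limit 180 → met
10. condition 'performs sterile compounding' holds; DEA registration certificate absent → not met
Not met: 2, 7, 8, 10

2, 7, 8, 10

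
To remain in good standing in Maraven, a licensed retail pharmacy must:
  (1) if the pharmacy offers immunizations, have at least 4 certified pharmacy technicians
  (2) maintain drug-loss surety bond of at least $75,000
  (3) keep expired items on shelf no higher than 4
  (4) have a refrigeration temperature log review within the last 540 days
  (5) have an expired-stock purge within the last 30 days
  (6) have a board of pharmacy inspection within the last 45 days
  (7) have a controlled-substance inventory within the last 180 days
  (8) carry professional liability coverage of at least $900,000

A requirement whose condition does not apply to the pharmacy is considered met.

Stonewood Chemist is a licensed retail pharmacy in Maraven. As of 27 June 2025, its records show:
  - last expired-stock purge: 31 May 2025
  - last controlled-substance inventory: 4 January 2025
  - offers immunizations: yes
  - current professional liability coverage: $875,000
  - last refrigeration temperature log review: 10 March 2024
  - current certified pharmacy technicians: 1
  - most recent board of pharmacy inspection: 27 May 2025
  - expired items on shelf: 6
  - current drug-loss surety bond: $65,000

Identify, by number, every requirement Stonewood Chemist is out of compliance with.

1, 2, 3, 8

1. condition 'offers immunizations' holds; certified pharmacy technicians 1 < 4 → not met
2. drug-loss surety bond $65,000 < $75,000 → not met
3. expired items on shelf 6 > 4 → not met
4. refrigeration temperature log review 474 days ago vs limit 540 → met
5. expired-stock purge 27 days ago vs limit 30 → met
6. board of pharmacy inspection 31 days ago vs limit 45 → met
7. controlled-substance inventory 174 days ago vs limit 180 → met
8. professional liability coverage $875,000 < $900,000 → not met
Not met: 1, 2, 3, 8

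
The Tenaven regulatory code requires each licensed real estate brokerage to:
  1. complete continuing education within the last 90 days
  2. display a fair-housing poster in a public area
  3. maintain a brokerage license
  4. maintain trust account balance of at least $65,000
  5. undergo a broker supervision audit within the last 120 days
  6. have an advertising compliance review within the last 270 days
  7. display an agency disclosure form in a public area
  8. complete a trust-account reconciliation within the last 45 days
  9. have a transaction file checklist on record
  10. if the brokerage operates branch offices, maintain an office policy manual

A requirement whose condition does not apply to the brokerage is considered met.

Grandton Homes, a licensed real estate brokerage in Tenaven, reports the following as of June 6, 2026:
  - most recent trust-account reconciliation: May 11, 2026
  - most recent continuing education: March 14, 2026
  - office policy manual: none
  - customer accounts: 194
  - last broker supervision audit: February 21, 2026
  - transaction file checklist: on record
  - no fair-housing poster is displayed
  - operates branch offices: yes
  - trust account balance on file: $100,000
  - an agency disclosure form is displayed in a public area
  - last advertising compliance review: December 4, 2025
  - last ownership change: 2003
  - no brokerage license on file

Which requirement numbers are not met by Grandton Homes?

2, 3, 10

1. continuing education 84 days ago vs limit 90 → met
2. fair-housing poster absent → not met
3. brokerage license absent → not met
4. trust account balance $100,000 ≥ $65,000 → met
5. broker supervision audit 105 days ago vs limit 120 → met
6. advertising compliance review 184 days ago vs limit 270 → met
7. agency disclosure form present → met
8. trust-account reconciliation 26 days ago vs limit 45 → met
9. transaction file checklist present → met
10. condition 'operates branch offices' holds; office policy manual absent → not met
Not met: 2, 3, 10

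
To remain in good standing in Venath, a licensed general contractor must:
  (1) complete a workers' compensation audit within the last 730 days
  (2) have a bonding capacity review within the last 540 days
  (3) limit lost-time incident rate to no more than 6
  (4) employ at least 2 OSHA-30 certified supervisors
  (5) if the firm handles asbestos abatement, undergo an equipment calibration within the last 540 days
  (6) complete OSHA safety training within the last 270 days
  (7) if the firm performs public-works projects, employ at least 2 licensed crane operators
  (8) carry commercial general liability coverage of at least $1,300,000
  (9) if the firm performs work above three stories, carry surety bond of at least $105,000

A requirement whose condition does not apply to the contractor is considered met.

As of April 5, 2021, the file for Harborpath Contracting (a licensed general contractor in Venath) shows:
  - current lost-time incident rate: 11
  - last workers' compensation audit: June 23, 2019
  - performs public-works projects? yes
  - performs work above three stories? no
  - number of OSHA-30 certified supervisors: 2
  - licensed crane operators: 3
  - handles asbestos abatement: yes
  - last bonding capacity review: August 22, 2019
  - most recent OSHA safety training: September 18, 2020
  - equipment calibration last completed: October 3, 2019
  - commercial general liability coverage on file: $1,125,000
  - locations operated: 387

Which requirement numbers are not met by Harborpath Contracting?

2, 3, 5, 8

1. workers' compensation audit 652 days ago vs limit 730 → met
2. bonding capacity review 592 days ago vs limit 540 → not met
3. lost-time incident rate 11 > 6 → not met
4. OSHA-30 certified supervisors 2 ≥ 2 → met
5. condition 'handles asbestos abatement' holds; equipment calibration 550 days ago vs limit 540 → not met
6. OSHA safety training 199 days ago vs limit 270 → met
7. condition 'performs public-works projects' holds; licensed crane operators 3 ≥ 2 → met
8. commercial general liability coverage $1,125,000 < $1,300,000 → not met
9. condition 'performs work above three stories' does not hold → requirement n/a → met
Not met: 2, 3, 5, 8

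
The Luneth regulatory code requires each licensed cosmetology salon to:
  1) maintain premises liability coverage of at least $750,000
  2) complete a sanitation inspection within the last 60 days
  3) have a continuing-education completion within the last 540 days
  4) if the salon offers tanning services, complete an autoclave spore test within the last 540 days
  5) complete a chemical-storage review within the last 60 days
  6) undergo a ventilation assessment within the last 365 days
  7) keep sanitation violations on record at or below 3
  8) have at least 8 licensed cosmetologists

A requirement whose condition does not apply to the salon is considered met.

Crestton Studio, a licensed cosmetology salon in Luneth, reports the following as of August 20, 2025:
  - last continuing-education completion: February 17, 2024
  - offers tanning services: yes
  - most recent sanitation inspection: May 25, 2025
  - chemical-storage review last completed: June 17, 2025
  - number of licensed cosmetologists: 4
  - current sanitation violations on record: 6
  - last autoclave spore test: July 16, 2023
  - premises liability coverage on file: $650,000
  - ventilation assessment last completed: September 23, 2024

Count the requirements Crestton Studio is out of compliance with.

7

1. premises liability coverage $650,000 < $750,000 → not met
2. sanitation inspection 87 days ago vs limit 60 → not met
3. continuing-education completion 550 days ago vs limit 540 → not met
4. condition 'offers tanning services' holds; autoclave spore test 766 days ago vs limit 540 → not met
5. chemical-storage review 64 days ago vs limit 60 → not met
6. ventilation assessment 331 days ago vs limit 365 → met
7. sanitation violations on record 6 > 3 → not met
8. licensed cosmetologists 4 < 8 → not met
Not met: 7 of 8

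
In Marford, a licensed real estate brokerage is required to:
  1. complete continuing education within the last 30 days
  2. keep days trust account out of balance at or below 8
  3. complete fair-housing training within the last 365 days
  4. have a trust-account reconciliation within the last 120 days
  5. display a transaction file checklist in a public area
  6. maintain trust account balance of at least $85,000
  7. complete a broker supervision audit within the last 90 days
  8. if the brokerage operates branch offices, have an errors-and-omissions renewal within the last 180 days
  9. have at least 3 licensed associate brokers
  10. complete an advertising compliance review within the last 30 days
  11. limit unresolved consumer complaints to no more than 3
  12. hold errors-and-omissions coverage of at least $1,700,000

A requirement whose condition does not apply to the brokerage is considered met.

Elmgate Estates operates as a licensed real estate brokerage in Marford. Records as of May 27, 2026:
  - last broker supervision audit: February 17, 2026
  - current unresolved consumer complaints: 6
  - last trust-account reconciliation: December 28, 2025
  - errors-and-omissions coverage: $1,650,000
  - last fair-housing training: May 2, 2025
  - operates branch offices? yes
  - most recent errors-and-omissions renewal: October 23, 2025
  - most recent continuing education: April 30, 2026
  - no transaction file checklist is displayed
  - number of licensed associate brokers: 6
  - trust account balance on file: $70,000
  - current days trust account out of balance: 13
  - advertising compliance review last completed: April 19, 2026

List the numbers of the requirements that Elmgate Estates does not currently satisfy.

1. continuing education 27 days ago vs limit 30 → met
2. days trust account out of balance 13 > 8 → not met
3. fair-housing training 390 days ago vs limit 365 → not met
4. trust-account reconciliation 150 days ago vs limit 120 → not met
5. transaction file checklist absent → not met
6. trust account balance $70,000 < $85,000 → not met
7. broker supervision audit 99 days ago vs limit 90 → not met
8. condition 'operates branch offices' holds; errors-and-omissions renewal 216 days ago vs limit 180 → not met
9. licensed associate brokers 6 ≥ 3 → met
10. advertising compliance review 38 days ago vs limit 30 → not met
11. unresolved consumer complaints 6 > 3 → not met
12. errors-and-omissions coverage $1,650,000 < $1,700,000 → not met
Not met: 2, 3, 4, 5, 6, 7, 8, 10, 11, 12

2, 3, 4, 5, 6, 7, 8, 10, 11, 12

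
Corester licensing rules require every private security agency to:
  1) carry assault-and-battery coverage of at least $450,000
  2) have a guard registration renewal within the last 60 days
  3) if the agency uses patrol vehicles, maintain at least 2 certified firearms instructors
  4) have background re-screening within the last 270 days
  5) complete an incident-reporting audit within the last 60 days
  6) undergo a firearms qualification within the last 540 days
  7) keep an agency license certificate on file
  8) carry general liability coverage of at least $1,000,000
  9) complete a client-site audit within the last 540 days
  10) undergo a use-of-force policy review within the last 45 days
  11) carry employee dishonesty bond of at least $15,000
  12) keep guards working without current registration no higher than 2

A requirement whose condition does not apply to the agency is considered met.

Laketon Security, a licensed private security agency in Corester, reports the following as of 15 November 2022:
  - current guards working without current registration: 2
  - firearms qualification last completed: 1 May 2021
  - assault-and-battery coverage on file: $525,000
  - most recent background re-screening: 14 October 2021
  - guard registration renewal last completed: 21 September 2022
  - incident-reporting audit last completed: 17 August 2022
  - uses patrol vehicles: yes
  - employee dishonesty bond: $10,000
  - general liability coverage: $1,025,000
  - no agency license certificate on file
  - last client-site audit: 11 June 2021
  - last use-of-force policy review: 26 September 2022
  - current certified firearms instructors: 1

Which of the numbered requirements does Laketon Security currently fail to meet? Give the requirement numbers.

3, 4, 5, 6, 7, 10, 11

1. assault-and-battery coverage $525,000 ≥ $450,000 → met
2. guard registration renewal 55 days ago vs limit 60 → met
3. condition 'uses patrol vehicles' holds; certified firearms instructors 1 < 2 → not met
4. background re-screening 397 days ago vs limit 270 → not met
5. incident-reporting audit 90 days ago vs limit 60 → not met
6. firearms qualification 563 days ago vs limit 540 → not met
7. agency license certificate absent → not met
8. general liability coverage $1,025,000 ≥ $1,000,000 → met
9. client-site audit 522 days ago vs limit 540 → met
10. use-of-force policy review 50 days ago vs limit 45 → not met
11. employee dishonesty bond $10,000 < $15,000 → not met
12. guards working without current registration 2 ≤ 2 → met
Not met: 3, 4, 5, 6, 7, 10, 11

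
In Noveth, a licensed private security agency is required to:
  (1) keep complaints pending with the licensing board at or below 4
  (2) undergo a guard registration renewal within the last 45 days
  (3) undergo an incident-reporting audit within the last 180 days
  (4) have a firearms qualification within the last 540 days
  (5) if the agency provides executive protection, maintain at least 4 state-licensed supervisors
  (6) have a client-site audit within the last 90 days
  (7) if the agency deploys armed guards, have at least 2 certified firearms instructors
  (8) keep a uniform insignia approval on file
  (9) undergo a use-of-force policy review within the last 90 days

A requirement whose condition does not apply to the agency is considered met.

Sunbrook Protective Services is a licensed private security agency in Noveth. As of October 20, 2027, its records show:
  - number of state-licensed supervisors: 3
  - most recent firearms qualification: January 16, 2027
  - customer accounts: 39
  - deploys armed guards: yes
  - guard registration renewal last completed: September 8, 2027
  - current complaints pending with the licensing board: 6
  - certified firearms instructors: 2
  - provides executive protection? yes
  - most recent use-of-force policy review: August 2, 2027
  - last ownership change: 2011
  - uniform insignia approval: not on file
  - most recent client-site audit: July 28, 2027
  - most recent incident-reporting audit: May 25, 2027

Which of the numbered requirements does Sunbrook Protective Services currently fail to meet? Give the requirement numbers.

1, 5, 8

1. complaints pending with the licensing board 6 > 4 → not met
2. guard registration renewal 42 days ago vs limit 45 → met
3. incident-reporting audit 148 days ago vs limit 180 → met
4. firearms qualification 277 days ago vs limit 540 → met
5. condition 'provides executive protection' holds; state-licensed supervisors 3 < 4 → not met
6. client-site audit 84 days ago vs limit 90 → met
7. condition 'deploys armed guards' holds; certified firearms instructors 2 ≥ 2 → met
8. uniform insignia approval absent → not met
9. use-of-force policy review 79 days ago vs limit 90 → met
Not met: 1, 5, 8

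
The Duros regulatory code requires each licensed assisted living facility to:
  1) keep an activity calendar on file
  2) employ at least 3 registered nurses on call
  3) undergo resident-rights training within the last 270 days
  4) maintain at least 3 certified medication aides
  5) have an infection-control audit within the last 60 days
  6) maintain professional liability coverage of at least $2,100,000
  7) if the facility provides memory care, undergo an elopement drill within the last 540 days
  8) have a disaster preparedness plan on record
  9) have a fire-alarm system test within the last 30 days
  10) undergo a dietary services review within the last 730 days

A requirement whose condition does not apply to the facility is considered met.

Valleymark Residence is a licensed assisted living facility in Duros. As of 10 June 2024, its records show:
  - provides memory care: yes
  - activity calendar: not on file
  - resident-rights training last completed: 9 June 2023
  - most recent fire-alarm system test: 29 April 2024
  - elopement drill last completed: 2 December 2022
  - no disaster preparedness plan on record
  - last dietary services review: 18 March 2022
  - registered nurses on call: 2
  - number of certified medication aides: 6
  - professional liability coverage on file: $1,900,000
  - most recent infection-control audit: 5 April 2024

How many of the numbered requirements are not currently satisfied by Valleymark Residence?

9

1. activity calendar absent → not met
2. registered nurses on call 2 < 3 → not met
3. resident-rights training 367 days ago vs limit 270 → not met
4. certified medication aides 6 ≥ 3 → met
5. infection-control audit 66 days ago vs limit 60 → not met
6. professional liability coverage $1,900,000 < $2,100,000 → not met
7. condition 'provides memory care' holds; elopement drill 556 days ago vs limit 540 → not met
8. disaster preparedness plan absent → not met
9. fire-alarm system test 42 days ago vs limit 30 → not met
10. dietary services review 815 days ago vs limit 730 → not met
Not met: 9 of 10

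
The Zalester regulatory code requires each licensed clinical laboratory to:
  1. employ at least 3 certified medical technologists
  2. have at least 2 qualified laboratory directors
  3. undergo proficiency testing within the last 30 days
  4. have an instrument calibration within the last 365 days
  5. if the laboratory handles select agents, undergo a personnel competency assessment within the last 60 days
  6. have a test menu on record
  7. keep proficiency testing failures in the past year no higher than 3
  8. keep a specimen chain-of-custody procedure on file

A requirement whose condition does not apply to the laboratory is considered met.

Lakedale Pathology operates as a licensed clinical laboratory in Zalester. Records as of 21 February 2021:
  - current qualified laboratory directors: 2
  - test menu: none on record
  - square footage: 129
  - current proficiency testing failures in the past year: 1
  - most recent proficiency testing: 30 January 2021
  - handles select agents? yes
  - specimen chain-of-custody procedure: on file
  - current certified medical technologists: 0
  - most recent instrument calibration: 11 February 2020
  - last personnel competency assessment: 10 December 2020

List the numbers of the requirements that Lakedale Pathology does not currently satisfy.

1, 4, 5, 6

1. certified medical technologists 0 < 3 → not met
2. qualified laboratory directors 2 ≥ 2 → met
3. proficiency testing 22 days ago vs limit 30 → met
4. instrument calibration 376 days ago vs limit 365 → not met
5. condition 'handles select agents' holds; personnel competency assessment 73 days ago vs limit 60 → not met
6. test menu absent → not met
7. proficiency testing failures in the past year 1 ≤ 3 → met
8. specimen chain-of-custody procedure present → met
Not met: 1, 4, 5, 6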